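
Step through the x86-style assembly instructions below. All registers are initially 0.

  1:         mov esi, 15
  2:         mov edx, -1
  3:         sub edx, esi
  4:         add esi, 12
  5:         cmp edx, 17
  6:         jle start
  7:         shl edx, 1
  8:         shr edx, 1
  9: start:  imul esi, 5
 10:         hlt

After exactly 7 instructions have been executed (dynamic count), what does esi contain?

esi=15
edx=-1
edx=(-1)-15=-16
esi=15+12=27
cmp edx, 17  (cmp -16,17)
jle start: taken
esi=27*5=135
After step 7: esi = 135.

135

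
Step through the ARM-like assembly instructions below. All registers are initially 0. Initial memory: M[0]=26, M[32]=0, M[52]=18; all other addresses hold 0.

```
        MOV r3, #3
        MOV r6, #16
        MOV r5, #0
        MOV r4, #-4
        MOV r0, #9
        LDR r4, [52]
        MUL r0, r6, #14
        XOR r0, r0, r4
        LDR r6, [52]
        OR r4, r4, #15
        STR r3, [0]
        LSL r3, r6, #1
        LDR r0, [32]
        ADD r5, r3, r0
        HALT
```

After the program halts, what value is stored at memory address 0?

3

after MOV r3, #3: r3=3
after MOV r6, #16: r6=16
after MOV r5, #0: r5=0
after MOV r4, #-4: r4=-4
after MOV r0, #9: r0=9
after LDR r4, [52]: r4=M[52]=18
after MUL r0, r6, #14: r0=16*14=224
after XOR r0, r0, r4: r0=224^18=242
after LDR r6, [52]: r6=M[52]=18
after OR r4, r4, #15: r4=18|15=31
STR r3, [0] → M[0]=3
after LSL r3, r6, #1: r3=18<<1=36
after LDR r0, [32]: r0=M[32]=0
after ADD r5, r3, r0: r5=36+0=36
halt.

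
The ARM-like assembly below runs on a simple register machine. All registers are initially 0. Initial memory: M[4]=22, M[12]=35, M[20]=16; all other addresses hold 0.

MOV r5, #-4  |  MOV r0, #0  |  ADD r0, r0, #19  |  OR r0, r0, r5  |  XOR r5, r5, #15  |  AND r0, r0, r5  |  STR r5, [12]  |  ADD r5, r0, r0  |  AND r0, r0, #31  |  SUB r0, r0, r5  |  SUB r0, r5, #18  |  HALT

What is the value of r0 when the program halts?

-44

r5=-4
r0=0
r0=0+19=19
r0=19|(-4)=-1
r5=(-4)^15=-13
r0=(-1)&(-13)=-13
STR r5, [12] → M[12]=-13
r5=(-13)+(-13)=-26
r0=(-13)&31=19
r0=19-(-26)=45
r0=(-26)-18=-44
halt.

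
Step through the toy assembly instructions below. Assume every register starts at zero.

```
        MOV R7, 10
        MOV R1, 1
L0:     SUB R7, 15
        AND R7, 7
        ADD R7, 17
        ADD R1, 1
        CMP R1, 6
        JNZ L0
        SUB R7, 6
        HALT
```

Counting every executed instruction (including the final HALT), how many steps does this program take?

MOV R7, 10 → R7=10
MOV R1, 1 → R1=1
SUB R7, 15 → R7=10-15=-5
AND R7, 7 → R7=(-5)&7=3
ADD R7, 17 → R7=3+17=20
ADD R1, 1 → R1=1+1=2
CMP R1, 6  (cmp 2,6)
JNZ L0: taken
SUB R7, 15 → R7=20-15=5
AND R7, 7 → R7=5&7=5
ADD R7, 17 → R7=5+17=22
ADD R1, 1 → R1=2+1=3
CMP R1, 6  (cmp 3,6)
JNZ L0: taken
SUB R7, 15 → R7=22-15=7
AND R7, 7 → R7=7&7=7
ADD R7, 17 → R7=7+17=24
ADD R1, 1 → R1=3+1=4
CMP R1, 6  (cmp 4,6)
JNZ L0: taken
SUB R7, 15 → R7=24-15=9
AND R7, 7 → R7=9&7=1
ADD R7, 17 → R7=1+17=18
ADD R1, 1 → R1=4+1=5
CMP R1, 6  (cmp 5,6)
JNZ L0: taken
SUB R7, 15 → R7=18-15=3
AND R7, 7 → R7=3&7=3
ADD R7, 17 → R7=3+17=20
ADD R1, 1 → R1=5+1=6
CMP R1, 6  (cmp 6,6)
JNZ L0: not taken
SUB R7, 6 → R7=20-6=14
halt.
Total executed instructions: 34.

34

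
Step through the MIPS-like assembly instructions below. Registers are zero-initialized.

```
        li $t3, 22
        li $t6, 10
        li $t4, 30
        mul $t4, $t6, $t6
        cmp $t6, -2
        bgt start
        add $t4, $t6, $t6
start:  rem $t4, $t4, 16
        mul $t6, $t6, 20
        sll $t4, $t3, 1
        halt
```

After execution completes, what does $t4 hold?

44

$t3=22
$t6=10
$t4=30
$t4=10*10=100
cmp $t6, -2  (cmp 10,-2)
bgt start: taken
$t4=100%16=4
$t6=10*20=200
$t4=22<<1=44
halt.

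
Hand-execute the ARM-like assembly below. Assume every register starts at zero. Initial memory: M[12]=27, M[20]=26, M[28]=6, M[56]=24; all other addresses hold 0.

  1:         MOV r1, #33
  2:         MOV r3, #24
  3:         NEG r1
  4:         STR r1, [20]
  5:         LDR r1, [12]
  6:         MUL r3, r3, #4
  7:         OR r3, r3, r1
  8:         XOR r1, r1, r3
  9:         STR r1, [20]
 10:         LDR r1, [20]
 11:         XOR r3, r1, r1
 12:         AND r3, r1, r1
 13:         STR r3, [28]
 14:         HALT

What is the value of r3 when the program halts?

after MOV r1, #33: r1=33
after MOV r3, #24: r3=24
after NEG r1: r1=-(33)=-33
STR r1, [20] → M[20]=-33
after LDR r1, [12]: r1=M[12]=27
after MUL r3, r3, #4: r3=24*4=96
after OR r3, r3, r1: r3=96|27=123
after XOR r1, r1, r3: r1=27^123=96
STR r1, [20] → M[20]=96
after LDR r1, [20]: r1=M[20]=96
after XOR r3, r1, r1: r3=96^96=0
after AND r3, r1, r1: r3=96&96=96
STR r3, [28] → M[28]=96
halt.

96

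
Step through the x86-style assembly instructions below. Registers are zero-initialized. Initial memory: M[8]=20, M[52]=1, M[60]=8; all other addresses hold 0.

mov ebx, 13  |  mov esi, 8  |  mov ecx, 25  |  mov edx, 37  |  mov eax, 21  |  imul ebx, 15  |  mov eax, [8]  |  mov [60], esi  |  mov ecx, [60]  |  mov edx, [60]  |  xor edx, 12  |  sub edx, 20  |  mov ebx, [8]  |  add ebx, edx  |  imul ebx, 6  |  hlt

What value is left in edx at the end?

-16

ebx=13
esi=8
ecx=25
edx=37
eax=21
ebx=13*15=195
eax=M[8]=20
mov [60], esi → M[60]=8
ecx=M[60]=8
edx=M[60]=8
edx=8^12=4
edx=4-20=-16
ebx=M[8]=20
ebx=20+(-16)=4
ebx=4*6=24
halt.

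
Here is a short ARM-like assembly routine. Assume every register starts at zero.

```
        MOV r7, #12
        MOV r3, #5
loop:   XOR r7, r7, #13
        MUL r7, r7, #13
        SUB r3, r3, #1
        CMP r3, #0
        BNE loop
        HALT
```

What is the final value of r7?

27781

r7=12
r3=5
r7=12^13=1
r7=1*13=13
r3=5-1=4
CMP r3, #0  (cmp 4,0)
BNE loop: taken
r7=13^13=0
r7=0*13=0
r3=4-1=3
CMP r3, #0  (cmp 3,0)
BNE loop: taken
r7=0^13=13
r7=13*13=169
r3=3-1=2
CMP r3, #0  (cmp 2,0)
BNE loop: taken
r7=169^13=164
r7=164*13=2132
r3=2-1=1
CMP r3, #0  (cmp 1,0)
BNE loop: taken
r7=2132^13=2137
r7=2137*13=27781
r3=1-1=0
CMP r3, #0  (cmp 0,0)
BNE loop: not taken
halt.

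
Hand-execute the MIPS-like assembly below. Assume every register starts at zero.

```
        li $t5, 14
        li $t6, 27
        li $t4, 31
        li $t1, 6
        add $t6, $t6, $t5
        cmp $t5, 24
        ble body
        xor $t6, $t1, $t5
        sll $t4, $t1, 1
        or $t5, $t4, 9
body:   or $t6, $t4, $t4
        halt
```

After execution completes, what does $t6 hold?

li $t5, 14 → $t5=14
li $t6, 27 → $t6=27
li $t4, 31 → $t4=31
li $t1, 6 → $t1=6
add $t6, $t6, $t5 → $t6=27+14=41
cmp $t5, 24  (cmp 14,24)
ble body: taken
or $t6, $t4, $t4 → $t6=31|31=31
halt.

31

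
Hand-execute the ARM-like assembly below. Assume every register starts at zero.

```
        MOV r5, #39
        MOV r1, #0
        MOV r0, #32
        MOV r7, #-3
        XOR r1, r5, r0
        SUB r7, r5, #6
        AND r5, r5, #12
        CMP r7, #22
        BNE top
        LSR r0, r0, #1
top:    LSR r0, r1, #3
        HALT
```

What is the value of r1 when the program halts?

after MOV r5, #39: r5=39
after MOV r1, #0: r1=0
after MOV r0, #32: r0=32
after MOV r7, #-3: r7=-3
after XOR r1, r5, r0: r1=39^32=7
after SUB r7, r5, #6: r7=39-6=33
after AND r5, r5, #12: r5=39&12=4
CMP r7, #22  (cmp 33,22)
BNE top: taken
after LSR r0, r1, #3: r0=7>>3=0
halt.

7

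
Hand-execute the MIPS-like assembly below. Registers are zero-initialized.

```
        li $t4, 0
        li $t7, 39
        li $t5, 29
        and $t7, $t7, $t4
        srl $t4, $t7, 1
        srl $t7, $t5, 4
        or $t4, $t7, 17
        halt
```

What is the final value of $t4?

17

after li $t4, 0: $t4=0
after li $t7, 39: $t7=39
after li $t5, 29: $t5=29
after and $t7, $t7, $t4: $t7=39&0=0
after srl $t4, $t7, 1: $t4=0>>1=0
after srl $t7, $t5, 4: $t7=29>>4=1
after or $t4, $t7, 17: $t4=1|17=17
halt.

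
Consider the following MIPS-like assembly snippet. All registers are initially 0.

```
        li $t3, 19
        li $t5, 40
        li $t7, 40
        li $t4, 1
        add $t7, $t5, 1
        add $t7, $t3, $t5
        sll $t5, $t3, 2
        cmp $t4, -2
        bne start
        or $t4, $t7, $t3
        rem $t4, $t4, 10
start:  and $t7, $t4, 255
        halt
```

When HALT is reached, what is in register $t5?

li $t3, 19 → $t3=19
li $t5, 40 → $t5=40
li $t7, 40 → $t7=40
li $t4, 1 → $t4=1
add $t7, $t5, 1 → $t7=40+1=41
add $t7, $t3, $t5 → $t7=19+40=59
sll $t5, $t3, 2 → $t5=19<<2=76
cmp $t4, -2  (cmp 1,-2)
bne start: taken
and $t7, $t4, 255 → $t7=1&255=1
halt.

76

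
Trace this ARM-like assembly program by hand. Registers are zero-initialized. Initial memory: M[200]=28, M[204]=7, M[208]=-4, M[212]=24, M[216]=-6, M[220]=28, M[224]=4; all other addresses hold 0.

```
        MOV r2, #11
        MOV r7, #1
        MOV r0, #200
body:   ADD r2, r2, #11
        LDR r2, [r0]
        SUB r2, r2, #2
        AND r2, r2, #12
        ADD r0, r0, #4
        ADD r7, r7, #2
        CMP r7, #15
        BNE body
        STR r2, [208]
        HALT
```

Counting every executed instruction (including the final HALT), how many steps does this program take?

r2=11
r7=1
r0=200
r2=11+11=22
r2=M[200]=28
r2=28-2=26
r2=26&12=8
r0=200+4=204
r7=1+2=3
CMP r7, #15  (cmp 3,15)
BNE body: taken
r2=8+11=19
r2=M[204]=7
r2=7-2=5
r2=5&12=4
r0=204+4=208
r7=3+2=5
CMP r7, #15  (cmp 5,15)
BNE body: taken
r2=4+11=15
r2=M[208]=-4
r2=(-4)-2=-6
r2=(-6)&12=8
r0=208+4=212
r7=5+2=7
CMP r7, #15  (cmp 7,15)
BNE body: taken
r2=8+11=19
r2=M[212]=24
r2=24-2=22
r2=22&12=4
r0=212+4=216
r7=7+2=9
CMP r7, #15  (cmp 9,15)
BNE body: taken
r2=4+11=15
r2=M[216]=-6
r2=(-6)-2=-8
r2=(-8)&12=8
r0=216+4=220
r7=9+2=11
CMP r7, #15  (cmp 11,15)
BNE body: taken
r2=8+11=19
r2=M[220]=28
r2=28-2=26
r2=26&12=8
r0=220+4=224
r7=11+2=13
CMP r7, #15  (cmp 13,15)
BNE body: taken
r2=8+11=19
r2=M[224]=4
r2=4-2=2
r2=2&12=0
r0=224+4=228
r7=13+2=15
CMP r7, #15  (cmp 15,15)
BNE body: not taken
STR r2, [208] → M[208]=0
halt.
Total executed instructions: 61.

61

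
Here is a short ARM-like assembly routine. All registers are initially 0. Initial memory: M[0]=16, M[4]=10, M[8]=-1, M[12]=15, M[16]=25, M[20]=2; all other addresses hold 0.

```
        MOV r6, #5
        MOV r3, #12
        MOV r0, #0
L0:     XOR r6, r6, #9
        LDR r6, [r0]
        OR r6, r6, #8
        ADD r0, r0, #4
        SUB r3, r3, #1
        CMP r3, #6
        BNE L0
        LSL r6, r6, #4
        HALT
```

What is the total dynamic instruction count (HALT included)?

r6=5
r3=12
r0=0
r6=5^9=12
r6=M[0]=16
r6=16|8=24
r0=0+4=4
r3=12-1=11
CMP r3, #6  (cmp 11,6)
BNE L0: taken
r6=24^9=17
r6=M[4]=10
r6=10|8=10
r0=4+4=8
r3=11-1=10
CMP r3, #6  (cmp 10,6)
BNE L0: taken
r6=10^9=3
r6=M[8]=-1
r6=(-1)|8=-1
r0=8+4=12
r3=10-1=9
CMP r3, #6  (cmp 9,6)
BNE L0: taken
r6=(-1)^9=-10
r6=M[12]=15
r6=15|8=15
r0=12+4=16
r3=9-1=8
CMP r3, #6  (cmp 8,6)
BNE L0: taken
r6=15^9=6
r6=M[16]=25
r6=25|8=25
r0=16+4=20
r3=8-1=7
CMP r3, #6  (cmp 7,6)
BNE L0: taken
r6=25^9=16
r6=M[20]=2
r6=2|8=10
r0=20+4=24
r3=7-1=6
CMP r3, #6  (cmp 6,6)
BNE L0: not taken
r6=10<<4=160
halt.
Total executed instructions: 47.

47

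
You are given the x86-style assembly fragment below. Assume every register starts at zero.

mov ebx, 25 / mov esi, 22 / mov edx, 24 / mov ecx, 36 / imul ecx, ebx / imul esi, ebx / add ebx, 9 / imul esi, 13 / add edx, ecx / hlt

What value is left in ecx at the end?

mov ebx, 25 → ebx=25
mov esi, 22 → esi=22
mov edx, 24 → edx=24
mov ecx, 36 → ecx=36
imul ecx, ebx → ecx=36*25=900
imul esi, ebx → esi=22*25=550
add ebx, 9 → ebx=25+9=34
imul esi, 13 → esi=550*13=7150
add edx, ecx → edx=24+900=924
halt.

900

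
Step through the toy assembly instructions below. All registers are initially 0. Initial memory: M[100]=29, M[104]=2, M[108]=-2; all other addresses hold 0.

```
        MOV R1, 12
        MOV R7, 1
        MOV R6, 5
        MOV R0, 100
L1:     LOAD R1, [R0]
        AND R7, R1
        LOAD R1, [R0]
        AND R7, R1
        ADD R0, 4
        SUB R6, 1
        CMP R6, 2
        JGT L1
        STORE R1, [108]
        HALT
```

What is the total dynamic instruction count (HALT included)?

30

R1=12
R7=1
R6=5
R0=100
R1=M[100]=29
R7=1&29=1
R1=M[100]=29
R7=1&29=1
R0=100+4=104
R6=5-1=4
CMP R6, 2  (cmp 4,2)
JGT L1: taken
R1=M[104]=2
R7=1&2=0
R1=M[104]=2
R7=0&2=0
R0=104+4=108
R6=4-1=3
CMP R6, 2  (cmp 3,2)
JGT L1: taken
R1=M[108]=-2
R7=0&(-2)=0
R1=M[108]=-2
R7=0&(-2)=0
R0=108+4=112
R6=3-1=2
CMP R6, 2  (cmp 2,2)
JGT L1: not taken
STORE R1, [108] → M[108]=-2
halt.
Total executed instructions: 30.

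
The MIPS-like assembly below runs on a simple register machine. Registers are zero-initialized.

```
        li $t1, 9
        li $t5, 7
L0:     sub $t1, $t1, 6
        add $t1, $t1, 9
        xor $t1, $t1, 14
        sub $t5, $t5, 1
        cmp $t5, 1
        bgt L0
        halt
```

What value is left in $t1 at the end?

47

li $t1, 9 → $t1=9
li $t5, 7 → $t5=7
sub $t1, $t1, 6 → $t1=9-6=3
add $t1, $t1, 9 → $t1=3+9=12
xor $t1, $t1, 14 → $t1=12^14=2
sub $t5, $t5, 1 → $t5=7-1=6
cmp $t5, 1  (cmp 6,1)
bgt L0: taken
sub $t1, $t1, 6 → $t1=2-6=-4
add $t1, $t1, 9 → $t1=(-4)+9=5
xor $t1, $t1, 14 → $t1=5^14=11
sub $t5, $t5, 1 → $t5=6-1=5
cmp $t5, 1  (cmp 5,1)
bgt L0: taken
sub $t1, $t1, 6 → $t1=11-6=5
add $t1, $t1, 9 → $t1=5+9=14
xor $t1, $t1, 14 → $t1=14^14=0
sub $t5, $t5, 1 → $t5=5-1=4
cmp $t5, 1  (cmp 4,1)
bgt L0: taken
sub $t1, $t1, 6 → $t1=0-6=-6
add $t1, $t1, 9 → $t1=(-6)+9=3
xor $t1, $t1, 14 → $t1=3^14=13
sub $t5, $t5, 1 → $t5=4-1=3
cmp $t5, 1  (cmp 3,1)
bgt L0: taken
sub $t1, $t1, 6 → $t1=13-6=7
add $t1, $t1, 9 → $t1=7+9=16
xor $t1, $t1, 14 → $t1=16^14=30
sub $t5, $t5, 1 → $t5=3-1=2
cmp $t5, 1  (cmp 2,1)
bgt L0: taken
sub $t1, $t1, 6 → $t1=30-6=24
add $t1, $t1, 9 → $t1=24+9=33
xor $t1, $t1, 14 → $t1=33^14=47
sub $t5, $t5, 1 → $t5=2-1=1
cmp $t5, 1  (cmp 1,1)
bgt L0: not taken
halt.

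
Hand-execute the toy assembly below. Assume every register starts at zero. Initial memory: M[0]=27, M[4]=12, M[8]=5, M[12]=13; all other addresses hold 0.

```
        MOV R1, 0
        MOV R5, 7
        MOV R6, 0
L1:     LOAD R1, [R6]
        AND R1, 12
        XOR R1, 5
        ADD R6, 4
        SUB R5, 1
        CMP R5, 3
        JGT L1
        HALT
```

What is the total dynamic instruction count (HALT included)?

MOV R1, 0 → R1=0
MOV R5, 7 → R5=7
MOV R6, 0 → R6=0
LOAD R1, [R6] → R1=M[0]=27
AND R1, 12 → R1=27&12=8
XOR R1, 5 → R1=8^5=13
ADD R6, 4 → R6=0+4=4
SUB R5, 1 → R5=7-1=6
CMP R5, 3  (cmp 6,3)
JGT L1: taken
LOAD R1, [R6] → R1=M[4]=12
AND R1, 12 → R1=12&12=12
XOR R1, 5 → R1=12^5=9
ADD R6, 4 → R6=4+4=8
SUB R5, 1 → R5=6-1=5
CMP R5, 3  (cmp 5,3)
JGT L1: taken
LOAD R1, [R6] → R1=M[8]=5
AND R1, 12 → R1=5&12=4
XOR R1, 5 → R1=4^5=1
ADD R6, 4 → R6=8+4=12
SUB R5, 1 → R5=5-1=4
CMP R5, 3  (cmp 4,3)
JGT L1: taken
LOAD R1, [R6] → R1=M[12]=13
AND R1, 12 → R1=13&12=12
XOR R1, 5 → R1=12^5=9
ADD R6, 4 → R6=12+4=16
SUB R5, 1 → R5=4-1=3
CMP R5, 3  (cmp 3,3)
JGT L1: not taken
halt.
Total executed instructions: 32.

32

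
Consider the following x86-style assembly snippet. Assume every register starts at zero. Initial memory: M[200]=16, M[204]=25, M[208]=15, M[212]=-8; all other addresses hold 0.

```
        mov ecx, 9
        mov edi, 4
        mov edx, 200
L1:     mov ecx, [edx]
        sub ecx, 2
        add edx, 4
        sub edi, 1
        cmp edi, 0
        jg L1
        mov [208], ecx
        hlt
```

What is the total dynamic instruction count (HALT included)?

mov ecx, 9 → ecx=9
mov edi, 4 → edi=4
mov edx, 200 → edx=200
mov ecx, [edx] → ecx=M[200]=16
sub ecx, 2 → ecx=16-2=14
add edx, 4 → edx=200+4=204
sub edi, 1 → edi=4-1=3
cmp edi, 0  (cmp 3,0)
jg L1: taken
mov ecx, [edx] → ecx=M[204]=25
sub ecx, 2 → ecx=25-2=23
add edx, 4 → edx=204+4=208
sub edi, 1 → edi=3-1=2
cmp edi, 0  (cmp 2,0)
jg L1: taken
mov ecx, [edx] → ecx=M[208]=15
sub ecx, 2 → ecx=15-2=13
add edx, 4 → edx=208+4=212
sub edi, 1 → edi=2-1=1
cmp edi, 0  (cmp 1,0)
jg L1: taken
mov ecx, [edx] → ecx=M[212]=-8
sub ecx, 2 → ecx=(-8)-2=-10
add edx, 4 → edx=212+4=216
sub edi, 1 → edi=1-1=0
cmp edi, 0  (cmp 0,0)
jg L1: not taken
mov [208], ecx → M[208]=-10
halt.
Total executed instructions: 29.

29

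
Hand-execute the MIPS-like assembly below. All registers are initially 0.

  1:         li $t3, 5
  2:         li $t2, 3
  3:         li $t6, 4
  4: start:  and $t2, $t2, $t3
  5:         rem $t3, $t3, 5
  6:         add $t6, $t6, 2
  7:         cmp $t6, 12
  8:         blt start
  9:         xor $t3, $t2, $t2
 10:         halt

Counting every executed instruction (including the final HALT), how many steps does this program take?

$t3=5
$t2=3
$t6=4
$t2=3&5=1
$t3=5%5=0
$t6=4+2=6
cmp $t6, 12  (cmp 6,12)
blt start: taken
$t2=1&0=0
$t3=0%5=0
$t6=6+2=8
cmp $t6, 12  (cmp 8,12)
blt start: taken
$t2=0&0=0
$t3=0%5=0
$t6=8+2=10
cmp $t6, 12  (cmp 10,12)
blt start: taken
$t2=0&0=0
$t3=0%5=0
$t6=10+2=12
cmp $t6, 12  (cmp 12,12)
blt start: not taken
$t3=0^0=0
halt.
Total executed instructions: 25.

25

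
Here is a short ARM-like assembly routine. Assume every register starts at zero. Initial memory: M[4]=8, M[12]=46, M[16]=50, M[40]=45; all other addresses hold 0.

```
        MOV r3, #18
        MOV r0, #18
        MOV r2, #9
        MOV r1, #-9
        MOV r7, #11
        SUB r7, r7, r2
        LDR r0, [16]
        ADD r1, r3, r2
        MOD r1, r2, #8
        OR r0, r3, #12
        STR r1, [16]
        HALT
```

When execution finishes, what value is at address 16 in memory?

MOV r3, #18 → r3=18
MOV r0, #18 → r0=18
MOV r2, #9 → r2=9
MOV r1, #-9 → r1=-9
MOV r7, #11 → r7=11
SUB r7, r7, r2 → r7=11-9=2
LDR r0, [16] → r0=M[16]=50
ADD r1, r3, r2 → r1=18+9=27
MOD r1, r2, #8 → r1=9%8=1
OR r0, r3, #12 → r0=18|12=30
STR r1, [16] → M[16]=1
halt.

1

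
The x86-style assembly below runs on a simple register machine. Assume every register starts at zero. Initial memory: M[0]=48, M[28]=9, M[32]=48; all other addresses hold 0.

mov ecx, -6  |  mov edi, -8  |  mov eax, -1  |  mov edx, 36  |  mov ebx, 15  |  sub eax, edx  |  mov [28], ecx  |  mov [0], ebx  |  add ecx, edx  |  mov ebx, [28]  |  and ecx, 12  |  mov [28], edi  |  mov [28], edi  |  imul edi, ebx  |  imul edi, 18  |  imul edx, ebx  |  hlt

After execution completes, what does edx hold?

-216

after mov ecx, -6: ecx=-6
after mov edi, -8: edi=-8
after mov eax, -1: eax=-1
after mov edx, 36: edx=36
after mov ebx, 15: ebx=15
after sub eax, edx: eax=(-1)-36=-37
mov [28], ecx → M[28]=-6
mov [0], ebx → M[0]=15
after add ecx, edx: ecx=(-6)+36=30
after mov ebx, [28]: ebx=M[28]=-6
after and ecx, 12: ecx=30&12=12
mov [28], edi → M[28]=-8
mov [28], edi → M[28]=-8
after imul edi, ebx: edi=(-8)*(-6)=48
after imul edi, 18: edi=48*18=864
after imul edx, ebx: edx=36*(-6)=-216
halt.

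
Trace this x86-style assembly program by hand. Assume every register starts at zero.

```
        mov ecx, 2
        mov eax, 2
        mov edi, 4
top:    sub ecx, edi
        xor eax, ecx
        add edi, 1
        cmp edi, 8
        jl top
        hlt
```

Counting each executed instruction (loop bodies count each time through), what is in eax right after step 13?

5

after mov ecx, 2: ecx=2
after mov eax, 2: eax=2
after mov edi, 4: edi=4
after sub ecx, edi: ecx=2-4=-2
after xor eax, ecx: eax=2^(-2)=-4
after add edi, 1: edi=4+1=5
cmp edi, 8  (cmp 5,8)
jl top: taken
after sub ecx, edi: ecx=(-2)-5=-7
after xor eax, ecx: eax=(-4)^(-7)=5
after add edi, 1: edi=5+1=6
cmp edi, 8  (cmp 6,8)
jl top: taken
After step 13: eax = 5.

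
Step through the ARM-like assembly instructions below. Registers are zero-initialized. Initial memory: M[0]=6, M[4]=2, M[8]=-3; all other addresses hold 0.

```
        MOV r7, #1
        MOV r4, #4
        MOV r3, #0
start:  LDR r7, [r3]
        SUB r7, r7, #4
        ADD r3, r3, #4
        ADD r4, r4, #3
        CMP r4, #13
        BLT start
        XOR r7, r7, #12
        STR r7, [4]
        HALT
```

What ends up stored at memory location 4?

-11

r7=1
r4=4
r3=0
r7=M[0]=6
r7=6-4=2
r3=0+4=4
r4=4+3=7
CMP r4, #13  (cmp 7,13)
BLT start: taken
r7=M[4]=2
r7=2-4=-2
r3=4+4=8
r4=7+3=10
CMP r4, #13  (cmp 10,13)
BLT start: taken
r7=M[8]=-3
r7=(-3)-4=-7
r3=8+4=12
r4=10+3=13
CMP r4, #13  (cmp 13,13)
BLT start: not taken
r7=(-7)^12=-11
STR r7, [4] → M[4]=-11
halt.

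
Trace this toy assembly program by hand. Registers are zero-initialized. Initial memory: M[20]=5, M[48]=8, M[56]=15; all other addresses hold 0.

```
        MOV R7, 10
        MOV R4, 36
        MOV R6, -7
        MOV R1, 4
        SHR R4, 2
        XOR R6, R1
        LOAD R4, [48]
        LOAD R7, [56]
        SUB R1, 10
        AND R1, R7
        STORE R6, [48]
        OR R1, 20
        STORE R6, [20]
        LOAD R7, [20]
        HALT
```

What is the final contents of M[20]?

R7=10
R4=36
R6=-7
R1=4
R4=36>>2=9
R6=(-7)^4=-3
R4=M[48]=8
R7=M[56]=15
R1=4-10=-6
R1=(-6)&15=10
STORE R6, [48] → M[48]=-3
R1=10|20=30
STORE R6, [20] → M[20]=-3
R7=M[20]=-3
halt.

-3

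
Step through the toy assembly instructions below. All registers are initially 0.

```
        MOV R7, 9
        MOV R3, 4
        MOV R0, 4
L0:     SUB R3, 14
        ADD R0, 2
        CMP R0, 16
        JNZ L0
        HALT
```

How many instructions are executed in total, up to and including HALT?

R7=9
R3=4
R0=4
R3=4-14=-10
R0=4+2=6
CMP R0, 16  (cmp 6,16)
JNZ L0: taken
R3=(-10)-14=-24
R0=6+2=8
CMP R0, 16  (cmp 8,16)
JNZ L0: taken
R3=(-24)-14=-38
R0=8+2=10
CMP R0, 16  (cmp 10,16)
JNZ L0: taken
R3=(-38)-14=-52
R0=10+2=12
CMP R0, 16  (cmp 12,16)
JNZ L0: taken
R3=(-52)-14=-66
R0=12+2=14
CMP R0, 16  (cmp 14,16)
JNZ L0: taken
R3=(-66)-14=-80
R0=14+2=16
CMP R0, 16  (cmp 16,16)
JNZ L0: not taken
halt.
Total executed instructions: 28.

28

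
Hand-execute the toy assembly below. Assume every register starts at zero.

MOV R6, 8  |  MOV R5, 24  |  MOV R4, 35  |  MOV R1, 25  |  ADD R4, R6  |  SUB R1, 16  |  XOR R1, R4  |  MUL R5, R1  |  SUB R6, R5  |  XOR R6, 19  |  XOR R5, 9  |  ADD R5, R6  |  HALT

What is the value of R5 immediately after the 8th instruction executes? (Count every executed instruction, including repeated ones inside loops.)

R6=8
R5=24
R4=35
R1=25
R4=35+8=43
R1=25-16=9
R1=9^43=34
R5=24*34=816
After step 8: R5 = 816.

816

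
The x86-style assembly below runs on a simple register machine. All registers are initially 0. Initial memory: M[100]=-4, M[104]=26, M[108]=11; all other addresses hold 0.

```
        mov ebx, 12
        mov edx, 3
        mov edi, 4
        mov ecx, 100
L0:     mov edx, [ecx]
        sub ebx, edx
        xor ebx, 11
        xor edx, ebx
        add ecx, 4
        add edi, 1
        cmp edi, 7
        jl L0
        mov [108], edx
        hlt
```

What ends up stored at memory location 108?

ebx=12
edx=3
edi=4
ecx=100
edx=M[100]=-4
ebx=12-(-4)=16
ebx=16^11=27
edx=(-4)^27=-25
ecx=100+4=104
edi=4+1=5
cmp edi, 7  (cmp 5,7)
jl L0: taken
edx=M[104]=26
ebx=27-26=1
ebx=1^11=10
edx=26^10=16
ecx=104+4=108
edi=5+1=6
cmp edi, 7  (cmp 6,7)
jl L0: taken
edx=M[108]=11
ebx=10-11=-1
ebx=(-1)^11=-12
edx=11^(-12)=-1
ecx=108+4=112
edi=6+1=7
cmp edi, 7  (cmp 7,7)
jl L0: not taken
mov [108], edx → M[108]=-1
halt.

-1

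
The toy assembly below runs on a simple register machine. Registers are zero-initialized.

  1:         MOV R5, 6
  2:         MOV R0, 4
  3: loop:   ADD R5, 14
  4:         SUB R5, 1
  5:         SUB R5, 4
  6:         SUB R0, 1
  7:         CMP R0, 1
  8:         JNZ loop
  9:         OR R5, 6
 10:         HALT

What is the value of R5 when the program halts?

39

R5=6
R0=4
R5=6+14=20
R5=20-1=19
R5=19-4=15
R0=4-1=3
CMP R0, 1  (cmp 3,1)
JNZ loop: taken
R5=15+14=29
R5=29-1=28
R5=28-4=24
R0=3-1=2
CMP R0, 1  (cmp 2,1)
JNZ loop: taken
R5=24+14=38
R5=38-1=37
R5=37-4=33
R0=2-1=1
CMP R0, 1  (cmp 1,1)
JNZ loop: not taken
R5=33|6=39
halt.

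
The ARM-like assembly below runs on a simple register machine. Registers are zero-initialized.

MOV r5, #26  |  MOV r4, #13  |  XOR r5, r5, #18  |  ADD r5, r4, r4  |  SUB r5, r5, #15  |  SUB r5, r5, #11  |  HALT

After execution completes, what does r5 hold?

after MOV r5, #26: r5=26
after MOV r4, #13: r4=13
after XOR r5, r5, #18: r5=26^18=8
after ADD r5, r4, r4: r5=13+13=26
after SUB r5, r5, #15: r5=26-15=11
after SUB r5, r5, #11: r5=11-11=0
halt.

0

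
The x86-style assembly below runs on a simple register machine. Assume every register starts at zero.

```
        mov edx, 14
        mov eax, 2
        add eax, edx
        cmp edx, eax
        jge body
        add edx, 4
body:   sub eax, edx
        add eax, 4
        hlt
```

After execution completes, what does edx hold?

18

after mov edx, 14: edx=14
after mov eax, 2: eax=2
after add eax, edx: eax=2+14=16
cmp edx, eax  (cmp 14,16)
jge body: not taken
after add edx, 4: edx=14+4=18
after sub eax, edx: eax=16-18=-2
after add eax, 4: eax=(-2)+4=2
halt.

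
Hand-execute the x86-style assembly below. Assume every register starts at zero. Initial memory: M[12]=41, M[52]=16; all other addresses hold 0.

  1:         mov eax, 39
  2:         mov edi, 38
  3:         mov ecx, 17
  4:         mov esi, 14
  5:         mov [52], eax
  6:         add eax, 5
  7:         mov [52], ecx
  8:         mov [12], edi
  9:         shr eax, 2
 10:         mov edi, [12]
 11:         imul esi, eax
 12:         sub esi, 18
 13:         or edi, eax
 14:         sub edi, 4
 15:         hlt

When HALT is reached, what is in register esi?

after mov eax, 39: eax=39
after mov edi, 38: edi=38
after mov ecx, 17: ecx=17
after mov esi, 14: esi=14
mov [52], eax → M[52]=39
after add eax, 5: eax=39+5=44
mov [52], ecx → M[52]=17
mov [12], edi → M[12]=38
after shr eax, 2: eax=44>>2=11
after mov edi, [12]: edi=M[12]=38
after imul esi, eax: esi=14*11=154
after sub esi, 18: esi=154-18=136
after or edi, eax: edi=38|11=47
after sub edi, 4: edi=47-4=43
halt.

136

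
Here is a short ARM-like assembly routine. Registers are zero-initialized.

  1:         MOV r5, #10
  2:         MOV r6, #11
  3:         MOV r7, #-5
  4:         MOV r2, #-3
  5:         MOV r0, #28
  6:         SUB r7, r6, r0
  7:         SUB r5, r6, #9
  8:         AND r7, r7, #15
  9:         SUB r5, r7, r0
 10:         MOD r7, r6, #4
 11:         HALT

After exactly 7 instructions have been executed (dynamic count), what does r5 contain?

2

after MOV r5, #10: r5=10
after MOV r6, #11: r6=11
after MOV r7, #-5: r7=-5
after MOV r2, #-3: r2=-3
after MOV r0, #28: r0=28
after SUB r7, r6, r0: r7=11-28=-17
after SUB r5, r6, #9: r5=11-9=2
After step 7: r5 = 2.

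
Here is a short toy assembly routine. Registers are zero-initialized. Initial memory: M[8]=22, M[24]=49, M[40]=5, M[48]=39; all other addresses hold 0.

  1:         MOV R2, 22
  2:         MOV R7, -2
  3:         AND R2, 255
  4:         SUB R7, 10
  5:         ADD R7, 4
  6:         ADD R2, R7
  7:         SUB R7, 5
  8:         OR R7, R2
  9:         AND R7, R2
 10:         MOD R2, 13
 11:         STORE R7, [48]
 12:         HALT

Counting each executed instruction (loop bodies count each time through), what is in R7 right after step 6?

-8

MOV R2, 22 → R2=22
MOV R7, -2 → R7=-2
AND R2, 255 → R2=22&255=22
SUB R7, 10 → R7=(-2)-10=-12
ADD R7, 4 → R7=(-12)+4=-8
ADD R2, R7 → R2=22+(-8)=14
After step 6: R7 = -8.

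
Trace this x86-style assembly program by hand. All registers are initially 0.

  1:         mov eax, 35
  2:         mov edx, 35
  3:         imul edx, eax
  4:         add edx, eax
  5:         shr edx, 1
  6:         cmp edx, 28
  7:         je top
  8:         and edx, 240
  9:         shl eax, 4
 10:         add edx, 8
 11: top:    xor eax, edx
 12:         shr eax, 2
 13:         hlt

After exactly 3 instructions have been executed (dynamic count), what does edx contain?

1225

mov eax, 35 → eax=35
mov edx, 35 → edx=35
imul edx, eax → edx=35*35=1225
After step 3: edx = 1225.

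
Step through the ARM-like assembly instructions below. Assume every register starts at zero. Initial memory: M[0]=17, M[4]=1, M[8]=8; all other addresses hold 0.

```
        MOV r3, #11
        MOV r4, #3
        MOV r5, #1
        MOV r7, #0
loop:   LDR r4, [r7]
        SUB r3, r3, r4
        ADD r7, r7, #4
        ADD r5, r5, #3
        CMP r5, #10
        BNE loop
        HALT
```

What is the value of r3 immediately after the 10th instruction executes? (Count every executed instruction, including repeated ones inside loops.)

after MOV r3, #11: r3=11
after MOV r4, #3: r4=3
after MOV r5, #1: r5=1
after MOV r7, #0: r7=0
after LDR r4, [r7]: r4=M[0]=17
after SUB r3, r3, r4: r3=11-17=-6
after ADD r7, r7, #4: r7=0+4=4
after ADD r5, r5, #3: r5=1+3=4
CMP r5, #10  (cmp 4,10)
BNE loop: taken
After step 10: r3 = -6.

-6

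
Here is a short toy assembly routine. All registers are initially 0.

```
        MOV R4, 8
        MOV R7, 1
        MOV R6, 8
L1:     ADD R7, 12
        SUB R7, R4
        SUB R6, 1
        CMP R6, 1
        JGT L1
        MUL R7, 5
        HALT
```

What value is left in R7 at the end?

145

R4=8
R7=1
R6=8
R7=1+12=13
R7=13-8=5
R6=8-1=7
CMP R6, 1  (cmp 7,1)
JGT L1: taken
R7=5+12=17
R7=17-8=9
R6=7-1=6
CMP R6, 1  (cmp 6,1)
JGT L1: taken
R7=9+12=21
R7=21-8=13
R6=6-1=5
CMP R6, 1  (cmp 5,1)
JGT L1: taken
R7=13+12=25
R7=25-8=17
R6=5-1=4
CMP R6, 1  (cmp 4,1)
JGT L1: taken
R7=17+12=29
R7=29-8=21
R6=4-1=3
CMP R6, 1  (cmp 3,1)
JGT L1: taken
R7=21+12=33
R7=33-8=25
R6=3-1=2
CMP R6, 1  (cmp 2,1)
JGT L1: taken
R7=25+12=37
R7=37-8=29
R6=2-1=1
CMP R6, 1  (cmp 1,1)
JGT L1: not taken
R7=29*5=145
halt.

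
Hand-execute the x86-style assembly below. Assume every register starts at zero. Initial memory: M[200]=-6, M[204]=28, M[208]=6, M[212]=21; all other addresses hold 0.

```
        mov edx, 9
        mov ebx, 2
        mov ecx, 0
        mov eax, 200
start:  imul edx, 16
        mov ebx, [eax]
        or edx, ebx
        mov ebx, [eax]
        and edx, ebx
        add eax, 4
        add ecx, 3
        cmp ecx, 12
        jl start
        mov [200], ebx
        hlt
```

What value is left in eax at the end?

mov edx, 9 → edx=9
mov ebx, 2 → ebx=2
mov ecx, 0 → ecx=0
mov eax, 200 → eax=200
imul edx, 16 → edx=9*16=144
mov ebx, [eax] → ebx=M[200]=-6
or edx, ebx → edx=144|(-6)=-6
mov ebx, [eax] → ebx=M[200]=-6
and edx, ebx → edx=(-6)&(-6)=-6
add eax, 4 → eax=200+4=204
add ecx, 3 → ecx=0+3=3
cmp ecx, 12  (cmp 3,12)
jl start: taken
imul edx, 16 → edx=(-6)*16=-96
mov ebx, [eax] → ebx=M[204]=28
or edx, ebx → edx=(-96)|28=-68
mov ebx, [eax] → ebx=M[204]=28
and edx, ebx → edx=(-68)&28=28
add eax, 4 → eax=204+4=208
add ecx, 3 → ecx=3+3=6
cmp ecx, 12  (cmp 6,12)
jl start: taken
imul edx, 16 → edx=28*16=448
mov ebx, [eax] → ebx=M[208]=6
or edx, ebx → edx=448|6=454
mov ebx, [eax] → ebx=M[208]=6
and edx, ebx → edx=454&6=6
add eax, 4 → eax=208+4=212
add ecx, 3 → ecx=6+3=9
cmp ecx, 12  (cmp 9,12)
jl start: taken
imul edx, 16 → edx=6*16=96
mov ebx, [eax] → ebx=M[212]=21
or edx, ebx → edx=96|21=117
mov ebx, [eax] → ebx=M[212]=21
and edx, ebx → edx=117&21=21
add eax, 4 → eax=212+4=216
add ecx, 3 → ecx=9+3=12
cmp ecx, 12  (cmp 12,12)
jl start: not taken
mov [200], ebx → M[200]=21
halt.

216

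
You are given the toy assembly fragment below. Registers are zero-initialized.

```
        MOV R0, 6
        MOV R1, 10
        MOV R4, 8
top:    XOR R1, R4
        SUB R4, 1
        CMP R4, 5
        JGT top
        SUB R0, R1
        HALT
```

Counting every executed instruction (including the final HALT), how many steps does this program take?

17

R0=6
R1=10
R4=8
R1=10^8=2
R4=8-1=7
CMP R4, 5  (cmp 7,5)
JGT top: taken
R1=2^7=5
R4=7-1=6
CMP R4, 5  (cmp 6,5)
JGT top: taken
R1=5^6=3
R4=6-1=5
CMP R4, 5  (cmp 5,5)
JGT top: not taken
R0=6-3=3
halt.
Total executed instructions: 17.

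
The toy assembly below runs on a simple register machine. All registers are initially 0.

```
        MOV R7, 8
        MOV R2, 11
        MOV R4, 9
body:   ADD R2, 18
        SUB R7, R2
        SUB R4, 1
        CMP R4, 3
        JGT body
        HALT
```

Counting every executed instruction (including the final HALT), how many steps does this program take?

after MOV R7, 8: R7=8
after MOV R2, 11: R2=11
after MOV R4, 9: R4=9
after ADD R2, 18: R2=11+18=29
after SUB R7, R2: R7=8-29=-21
after SUB R4, 1: R4=9-1=8
CMP R4, 3  (cmp 8,3)
JGT body: taken
after ADD R2, 18: R2=29+18=47
after SUB R7, R2: R7=(-21)-47=-68
after SUB R4, 1: R4=8-1=7
CMP R4, 3  (cmp 7,3)
JGT body: taken
after ADD R2, 18: R2=47+18=65
after SUB R7, R2: R7=(-68)-65=-133
after SUB R4, 1: R4=7-1=6
CMP R4, 3  (cmp 6,3)
JGT body: taken
after ADD R2, 18: R2=65+18=83
after SUB R7, R2: R7=(-133)-83=-216
after SUB R4, 1: R4=6-1=5
CMP R4, 3  (cmp 5,3)
JGT body: taken
after ADD R2, 18: R2=83+18=101
after SUB R7, R2: R7=(-216)-101=-317
after SUB R4, 1: R4=5-1=4
CMP R4, 3  (cmp 4,3)
JGT body: taken
after ADD R2, 18: R2=101+18=119
after SUB R7, R2: R7=(-317)-119=-436
after SUB R4, 1: R4=4-1=3
CMP R4, 3  (cmp 3,3)
JGT body: not taken
halt.
Total executed instructions: 34.

34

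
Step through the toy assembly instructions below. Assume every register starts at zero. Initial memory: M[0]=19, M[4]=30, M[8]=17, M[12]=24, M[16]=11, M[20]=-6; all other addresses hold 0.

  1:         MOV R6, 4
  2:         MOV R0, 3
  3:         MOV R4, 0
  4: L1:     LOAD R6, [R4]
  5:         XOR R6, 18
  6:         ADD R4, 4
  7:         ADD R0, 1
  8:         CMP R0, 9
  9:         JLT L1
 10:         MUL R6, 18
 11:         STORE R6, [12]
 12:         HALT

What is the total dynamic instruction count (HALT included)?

42

MOV R6, 4 → R6=4
MOV R0, 3 → R0=3
MOV R4, 0 → R4=0
LOAD R6, [R4] → R6=M[0]=19
XOR R6, 18 → R6=19^18=1
ADD R4, 4 → R4=0+4=4
ADD R0, 1 → R0=3+1=4
CMP R0, 9  (cmp 4,9)
JLT L1: taken
LOAD R6, [R4] → R6=M[4]=30
XOR R6, 18 → R6=30^18=12
ADD R4, 4 → R4=4+4=8
ADD R0, 1 → R0=4+1=5
CMP R0, 9  (cmp 5,9)
JLT L1: taken
LOAD R6, [R4] → R6=M[8]=17
XOR R6, 18 → R6=17^18=3
ADD R4, 4 → R4=8+4=12
ADD R0, 1 → R0=5+1=6
CMP R0, 9  (cmp 6,9)
JLT L1: taken
LOAD R6, [R4] → R6=M[12]=24
XOR R6, 18 → R6=24^18=10
ADD R4, 4 → R4=12+4=16
ADD R0, 1 → R0=6+1=7
CMP R0, 9  (cmp 7,9)
JLT L1: taken
LOAD R6, [R4] → R6=M[16]=11
XOR R6, 18 → R6=11^18=25
ADD R4, 4 → R4=16+4=20
ADD R0, 1 → R0=7+1=8
CMP R0, 9  (cmp 8,9)
JLT L1: taken
LOAD R6, [R4] → R6=M[20]=-6
XOR R6, 18 → R6=(-6)^18=-24
ADD R4, 4 → R4=20+4=24
ADD R0, 1 → R0=8+1=9
CMP R0, 9  (cmp 9,9)
JLT L1: not taken
MUL R6, 18 → R6=(-24)*18=-432
STORE R6, [12] → M[12]=-432
halt.
Total executed instructions: 42.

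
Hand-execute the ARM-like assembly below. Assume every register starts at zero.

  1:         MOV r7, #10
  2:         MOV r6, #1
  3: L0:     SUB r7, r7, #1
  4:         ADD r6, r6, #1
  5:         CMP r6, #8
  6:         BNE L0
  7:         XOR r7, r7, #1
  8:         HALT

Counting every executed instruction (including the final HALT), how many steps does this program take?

32

after MOV r7, #10: r7=10
after MOV r6, #1: r6=1
after SUB r7, r7, #1: r7=10-1=9
after ADD r6, r6, #1: r6=1+1=2
CMP r6, #8  (cmp 2,8)
BNE L0: taken
after SUB r7, r7, #1: r7=9-1=8
after ADD r6, r6, #1: r6=2+1=3
CMP r6, #8  (cmp 3,8)
BNE L0: taken
after SUB r7, r7, #1: r7=8-1=7
after ADD r6, r6, #1: r6=3+1=4
CMP r6, #8  (cmp 4,8)
BNE L0: taken
after SUB r7, r7, #1: r7=7-1=6
after ADD r6, r6, #1: r6=4+1=5
CMP r6, #8  (cmp 5,8)
BNE L0: taken
after SUB r7, r7, #1: r7=6-1=5
after ADD r6, r6, #1: r6=5+1=6
CMP r6, #8  (cmp 6,8)
BNE L0: taken
after SUB r7, r7, #1: r7=5-1=4
after ADD r6, r6, #1: r6=6+1=7
CMP r6, #8  (cmp 7,8)
BNE L0: taken
after SUB r7, r7, #1: r7=4-1=3
after ADD r6, r6, #1: r6=7+1=8
CMP r6, #8  (cmp 8,8)
BNE L0: not taken
after XOR r7, r7, #1: r7=3^1=2
halt.
Total executed instructions: 32.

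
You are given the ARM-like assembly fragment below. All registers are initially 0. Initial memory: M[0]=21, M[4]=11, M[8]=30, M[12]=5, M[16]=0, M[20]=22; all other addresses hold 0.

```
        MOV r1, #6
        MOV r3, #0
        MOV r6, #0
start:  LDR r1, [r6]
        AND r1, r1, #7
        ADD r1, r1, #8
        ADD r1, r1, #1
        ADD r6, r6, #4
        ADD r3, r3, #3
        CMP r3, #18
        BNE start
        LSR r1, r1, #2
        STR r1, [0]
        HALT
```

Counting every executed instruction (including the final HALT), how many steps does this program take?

MOV r1, #6 → r1=6
MOV r3, #0 → r3=0
MOV r6, #0 → r6=0
LDR r1, [r6] → r1=M[0]=21
AND r1, r1, #7 → r1=21&7=5
ADD r1, r1, #8 → r1=5+8=13
ADD r1, r1, #1 → r1=13+1=14
ADD r6, r6, #4 → r6=0+4=4
ADD r3, r3, #3 → r3=0+3=3
CMP r3, #18  (cmp 3,18)
BNE start: taken
LDR r1, [r6] → r1=M[4]=11
AND r1, r1, #7 → r1=11&7=3
ADD r1, r1, #8 → r1=3+8=11
ADD r1, r1, #1 → r1=11+1=12
ADD r6, r6, #4 → r6=4+4=8
ADD r3, r3, #3 → r3=3+3=6
CMP r3, #18  (cmp 6,18)
BNE start: taken
LDR r1, [r6] → r1=M[8]=30
AND r1, r1, #7 → r1=30&7=6
ADD r1, r1, #8 → r1=6+8=14
ADD r1, r1, #1 → r1=14+1=15
ADD r6, r6, #4 → r6=8+4=12
ADD r3, r3, #3 → r3=6+3=9
CMP r3, #18  (cmp 9,18)
BNE start: taken
LDR r1, [r6] → r1=M[12]=5
AND r1, r1, #7 → r1=5&7=5
ADD r1, r1, #8 → r1=5+8=13
ADD r1, r1, #1 → r1=13+1=14
ADD r6, r6, #4 → r6=12+4=16
ADD r3, r3, #3 → r3=9+3=12
CMP r3, #18  (cmp 12,18)
BNE start: taken
LDR r1, [r6] → r1=M[16]=0
AND r1, r1, #7 → r1=0&7=0
ADD r1, r1, #8 → r1=0+8=8
ADD r1, r1, #1 → r1=8+1=9
ADD r6, r6, #4 → r6=16+4=20
ADD r3, r3, #3 → r3=12+3=15
CMP r3, #18  (cmp 15,18)
BNE start: taken
LDR r1, [r6] → r1=M[20]=22
AND r1, r1, #7 → r1=22&7=6
ADD r1, r1, #8 → r1=6+8=14
ADD r1, r1, #1 → r1=14+1=15
ADD r6, r6, #4 → r6=20+4=24
ADD r3, r3, #3 → r3=15+3=18
CMP r3, #18  (cmp 18,18)
BNE start: not taken
LSR r1, r1, #2 → r1=15>>2=3
STR r1, [0] → M[0]=3
halt.
Total executed instructions: 54.

54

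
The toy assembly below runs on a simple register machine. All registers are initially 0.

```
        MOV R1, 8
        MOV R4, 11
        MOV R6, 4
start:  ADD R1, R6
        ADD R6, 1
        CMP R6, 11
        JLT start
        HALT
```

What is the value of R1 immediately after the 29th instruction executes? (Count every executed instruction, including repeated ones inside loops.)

57

after MOV R1, 8: R1=8
after MOV R4, 11: R4=11
after MOV R6, 4: R6=4
after ADD R1, R6: R1=8+4=12
after ADD R6, 1: R6=4+1=5
CMP R6, 11  (cmp 5,11)
JLT start: taken
after ADD R1, R6: R1=12+5=17
after ADD R6, 1: R6=5+1=6
CMP R6, 11  (cmp 6,11)
JLT start: taken
after ADD R1, R6: R1=17+6=23
after ADD R6, 1: R6=6+1=7
CMP R6, 11  (cmp 7,11)
JLT start: taken
after ADD R1, R6: R1=23+7=30
after ADD R6, 1: R6=7+1=8
CMP R6, 11  (cmp 8,11)
JLT start: taken
after ADD R1, R6: R1=30+8=38
after ADD R6, 1: R6=8+1=9
CMP R6, 11  (cmp 9,11)
JLT start: taken
after ADD R1, R6: R1=38+9=47
after ADD R6, 1: R6=9+1=10
CMP R6, 11  (cmp 10,11)
JLT start: taken
after ADD R1, R6: R1=47+10=57
after ADD R6, 1: R6=10+1=11
After step 29: R1 = 57.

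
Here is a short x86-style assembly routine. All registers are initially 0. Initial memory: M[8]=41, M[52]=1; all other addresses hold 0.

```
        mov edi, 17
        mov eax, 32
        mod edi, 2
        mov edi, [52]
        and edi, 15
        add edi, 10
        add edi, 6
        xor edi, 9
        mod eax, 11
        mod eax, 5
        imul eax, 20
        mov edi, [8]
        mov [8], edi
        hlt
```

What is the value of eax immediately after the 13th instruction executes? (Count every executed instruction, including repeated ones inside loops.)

after mov edi, 17: edi=17
after mov eax, 32: eax=32
after mod edi, 2: edi=17%2=1
after mov edi, [52]: edi=M[52]=1
after and edi, 15: edi=1&15=1
after add edi, 10: edi=1+10=11
after add edi, 6: edi=11+6=17
after xor edi, 9: edi=17^9=24
after mod eax, 11: eax=32%11=10
after mod eax, 5: eax=10%5=0
after imul eax, 20: eax=0*20=0
after mov edi, [8]: edi=M[8]=41
mov [8], edi → M[8]=41
After step 13: eax = 0.

0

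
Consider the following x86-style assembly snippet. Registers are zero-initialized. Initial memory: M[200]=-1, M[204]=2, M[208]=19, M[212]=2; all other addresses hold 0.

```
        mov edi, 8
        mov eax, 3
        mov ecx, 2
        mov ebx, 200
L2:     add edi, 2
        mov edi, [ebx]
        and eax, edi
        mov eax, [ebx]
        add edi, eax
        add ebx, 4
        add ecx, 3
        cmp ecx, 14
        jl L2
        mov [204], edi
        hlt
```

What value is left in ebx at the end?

216

edi=8
eax=3
ecx=2
ebx=200
edi=8+2=10
edi=M[200]=-1
eax=3&(-1)=3
eax=M[200]=-1
edi=(-1)+(-1)=-2
ebx=200+4=204
ecx=2+3=5
cmp ecx, 14  (cmp 5,14)
jl L2: taken
edi=(-2)+2=0
edi=M[204]=2
eax=(-1)&2=2
eax=M[204]=2
edi=2+2=4
ebx=204+4=208
ecx=5+3=8
cmp ecx, 14  (cmp 8,14)
jl L2: taken
edi=4+2=6
edi=M[208]=19
eax=2&19=2
eax=M[208]=19
edi=19+19=38
ebx=208+4=212
ecx=8+3=11
cmp ecx, 14  (cmp 11,14)
jl L2: taken
edi=38+2=40
edi=M[212]=2
eax=19&2=2
eax=M[212]=2
edi=2+2=4
ebx=212+4=216
ecx=11+3=14
cmp ecx, 14  (cmp 14,14)
jl L2: not taken
mov [204], edi → M[204]=4
halt.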